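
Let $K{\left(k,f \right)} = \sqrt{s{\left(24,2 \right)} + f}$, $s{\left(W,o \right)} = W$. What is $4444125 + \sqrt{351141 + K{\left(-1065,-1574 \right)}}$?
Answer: $4444125 + \sqrt{351141 + 5 i \sqrt{62}} \approx 4.4447 \cdot 10^{6} + 0.03322 i$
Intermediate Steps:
$K{\left(k,f \right)} = \sqrt{24 + f}$
$4444125 + \sqrt{351141 + K{\left(-1065,-1574 \right)}} = 4444125 + \sqrt{351141 + \sqrt{24 - 1574}} = 4444125 + \sqrt{351141 + \sqrt{-1550}} = 4444125 + \sqrt{351141 + 5 i \sqrt{62}}$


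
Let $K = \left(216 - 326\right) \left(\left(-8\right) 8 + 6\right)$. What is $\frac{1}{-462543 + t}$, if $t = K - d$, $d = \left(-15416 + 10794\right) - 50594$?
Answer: $- \frac{1}{400947} \approx -2.4941 \cdot 10^{-6}$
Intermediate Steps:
$K = 6380$ ($K = - 110 \left(-64 + 6\right) = \left(-110\right) \left(-58\right) = 6380$)
$d = -55216$ ($d = -4622 - 50594 = -55216$)
$t = 61596$ ($t = 6380 - -55216 = 6380 + 55216 = 61596$)
$\frac{1}{-462543 + t} = \frac{1}{-462543 + 61596} = \frac{1}{-400947} = - \frac{1}{400947}$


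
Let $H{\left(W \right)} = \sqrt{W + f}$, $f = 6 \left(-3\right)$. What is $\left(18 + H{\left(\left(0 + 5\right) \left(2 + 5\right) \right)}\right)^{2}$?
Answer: $\left(18 + \sqrt{17}\right)^{2} \approx 489.43$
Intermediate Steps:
$f = -18$
$H{\left(W \right)} = \sqrt{-18 + W}$ ($H{\left(W \right)} = \sqrt{W - 18} = \sqrt{-18 + W}$)
$\left(18 + H{\left(\left(0 + 5\right) \left(2 + 5\right) \right)}\right)^{2} = \left(18 + \sqrt{-18 + \left(0 + 5\right) \left(2 + 5\right)}\right)^{2} = \left(18 + \sqrt{-18 + 5 \cdot 7}\right)^{2} = \left(18 + \sqrt{-18 + 35}\right)^{2} = \left(18 + \sqrt{17}\right)^{2}$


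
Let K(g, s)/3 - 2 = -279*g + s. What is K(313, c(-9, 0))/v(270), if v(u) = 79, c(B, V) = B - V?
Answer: -262002/79 ≈ -3316.5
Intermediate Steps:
K(g, s) = 6 - 837*g + 3*s (K(g, s) = 6 + 3*(-279*g + s) = 6 + 3*(s - 279*g) = 6 + (-837*g + 3*s) = 6 - 837*g + 3*s)
K(313, c(-9, 0))/v(270) = (6 - 837*313 + 3*(-9 - 1*0))/79 = (6 - 261981 + 3*(-9 + 0))*(1/79) = (6 - 261981 + 3*(-9))*(1/79) = (6 - 261981 - 27)*(1/79) = -262002*1/79 = -262002/79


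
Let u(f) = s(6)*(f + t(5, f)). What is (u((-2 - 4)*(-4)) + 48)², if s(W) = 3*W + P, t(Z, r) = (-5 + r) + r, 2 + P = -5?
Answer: 616225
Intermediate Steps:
P = -7 (P = -2 - 5 = -7)
t(Z, r) = -5 + 2*r
s(W) = -7 + 3*W (s(W) = 3*W - 7 = -7 + 3*W)
u(f) = -55 + 33*f (u(f) = (-7 + 3*6)*(f + (-5 + 2*f)) = (-7 + 18)*(-5 + 3*f) = 11*(-5 + 3*f) = -55 + 33*f)
(u((-2 - 4)*(-4)) + 48)² = ((-55 + 33*((-2 - 4)*(-4))) + 48)² = ((-55 + 33*(-6*(-4))) + 48)² = ((-55 + 33*24) + 48)² = ((-55 + 792) + 48)² = (737 + 48)² = 785² = 616225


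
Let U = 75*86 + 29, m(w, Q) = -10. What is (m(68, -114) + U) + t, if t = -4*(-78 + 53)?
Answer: 6569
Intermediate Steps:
t = 100 (t = -4*(-25) = 100)
U = 6479 (U = 6450 + 29 = 6479)
(m(68, -114) + U) + t = (-10 + 6479) + 100 = 6469 + 100 = 6569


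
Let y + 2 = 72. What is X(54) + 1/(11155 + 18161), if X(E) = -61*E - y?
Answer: -98619023/29316 ≈ -3364.0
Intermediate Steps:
y = 70 (y = -2 + 72 = 70)
X(E) = -70 - 61*E (X(E) = -61*E - 1*70 = -61*E - 70 = -70 - 61*E)
X(54) + 1/(11155 + 18161) = (-70 - 61*54) + 1/(11155 + 18161) = (-70 - 3294) + 1/29316 = -3364 + 1/29316 = -98619023/29316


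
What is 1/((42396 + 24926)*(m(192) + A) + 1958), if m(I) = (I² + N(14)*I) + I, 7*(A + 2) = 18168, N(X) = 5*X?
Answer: 7/25018619278 ≈ 2.7979e-10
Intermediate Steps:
A = 18154/7 (A = -2 + (⅐)*18168 = -2 + 18168/7 = 18154/7 ≈ 2593.4)
m(I) = I² + 71*I (m(I) = (I² + (5*14)*I) + I = (I² + 70*I) + I = I² + 71*I)
1/((42396 + 24926)*(m(192) + A) + 1958) = 1/((42396 + 24926)*(192*(71 + 192) + 18154/7) + 1958) = 1/(67322*(192*263 + 18154/7) + 1958) = 1/(67322*(50496 + 18154/7) + 1958) = 1/(67322*(371626/7) + 1958) = 1/(25018605572/7 + 1958) = 1/(25018619278/7) = 7/25018619278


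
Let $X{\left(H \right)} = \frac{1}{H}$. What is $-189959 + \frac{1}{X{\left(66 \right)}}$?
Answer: $-189893$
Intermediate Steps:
$-189959 + \frac{1}{X{\left(66 \right)}} = -189959 + \frac{1}{\frac{1}{66}} = -189959 + 66 = -189893$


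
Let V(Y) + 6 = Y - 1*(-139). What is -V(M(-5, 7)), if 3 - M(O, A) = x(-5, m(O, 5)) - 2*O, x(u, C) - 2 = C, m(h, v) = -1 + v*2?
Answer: -115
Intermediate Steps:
m(h, v) = -1 + 2*v
x(u, C) = 2 + C
M(O, A) = -8 + 2*O (M(O, A) = 3 - ((2 + (-1 + 2*5)) - 2*O) = 3 - ((2 + (-1 + 10)) - 2*O) = 3 - ((2 + 9) - 2*O) = 3 - (11 - 2*O) = 3 + (-11 + 2*O) = -8 + 2*O)
V(Y) = 133 + Y (V(Y) = -6 + (Y - 1*(-139)) = -6 + (Y + 139) = -6 + (139 + Y) = 133 + Y)
-V(M(-5, 7)) = -(133 + (-8 + 2*(-5))) = -(133 + (-8 - 10)) = -(133 - 18) = -1*115 = -115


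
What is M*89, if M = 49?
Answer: 4361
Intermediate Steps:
M*89 = 49*89 = 4361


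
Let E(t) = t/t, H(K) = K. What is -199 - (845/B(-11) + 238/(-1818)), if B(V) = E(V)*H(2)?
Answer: -1129649/1818 ≈ -621.37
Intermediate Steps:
E(t) = 1
B(V) = 2 (B(V) = 1*2 = 2)
-199 - (845/B(-11) + 238/(-1818)) = -199 - (845/2 + 238/(-1818)) = -199 - (845*(½) + 238*(-1/1818)) = -199 - (845/2 - 119/909) = -199 - 1*767867/1818 = -199 - 767867/1818 = -1129649/1818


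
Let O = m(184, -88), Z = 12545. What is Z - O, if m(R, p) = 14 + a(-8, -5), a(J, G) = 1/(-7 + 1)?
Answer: 75187/6 ≈ 12531.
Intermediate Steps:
a(J, G) = -⅙ (a(J, G) = 1/(-6) = -⅙)
m(R, p) = 83/6 (m(R, p) = 14 - ⅙ = 83/6)
O = 83/6 ≈ 13.833
Z - O = 12545 - 1*83/6 = 12545 - 83/6 = 75187/6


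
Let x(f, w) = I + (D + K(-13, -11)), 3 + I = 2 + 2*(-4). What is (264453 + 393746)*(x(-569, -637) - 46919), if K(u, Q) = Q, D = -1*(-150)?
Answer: -30796473011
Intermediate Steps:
D = 150
I = -9 (I = -3 + (2 + 2*(-4)) = -3 + (2 - 8) = -3 - 6 = -9)
x(f, w) = 130 (x(f, w) = -9 + (150 - 11) = -9 + 139 = 130)
(264453 + 393746)*(x(-569, -637) - 46919) = (264453 + 393746)*(130 - 46919) = 658199*(-46789) = -30796473011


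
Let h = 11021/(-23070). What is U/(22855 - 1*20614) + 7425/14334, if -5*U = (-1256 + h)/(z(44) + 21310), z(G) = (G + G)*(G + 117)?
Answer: 11349231174685799/21909614414987700 ≈ 0.51800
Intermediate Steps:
z(G) = 2*G*(117 + G) (z(G) = (2*G)*(117 + G) = 2*G*(117 + G))
h = -11021/23070 (h = 11021*(-1/23070) = -11021/23070 ≈ -0.47772)
U = 28986941/4092387300 (U = -(-1256 - 11021/23070)/(5*(2*44*(117 + 44) + 21310)) = -(-28986941)/(115350*(2*44*161 + 21310)) = -(-28986941)/(115350*(14168 + 21310)) = -(-28986941)/(115350*35478) = -⅕*(-28986941/818477460) = 28986941/4092387300 ≈ 0.0070831)
U/(22855 - 1*20614) + 7425/14334 = 28986941/(4092387300*(22855 - 1*20614)) + 7425/14334 = 28986941/(4092387300*(22855 - 20614)) + 7425*(1/14334) = (28986941/4092387300)/2241 + 2475/4778 = (28986941/4092387300)*(1/2241) + 2475/4778 = 28986941/9171039939300 + 2475/4778 = 11349231174685799/21909614414987700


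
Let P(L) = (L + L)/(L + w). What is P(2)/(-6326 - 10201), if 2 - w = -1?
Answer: -4/82635 ≈ -4.8406e-5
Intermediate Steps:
w = 3 (w = 2 - 1*(-1) = 2 + 1 = 3)
P(L) = 2*L/(3 + L) (P(L) = (L + L)/(L + 3) = (2*L)/(3 + L) = 2*L/(3 + L))
P(2)/(-6326 - 10201) = (2*2/(3 + 2))/(-6326 - 10201) = (2*2/5)/(-16527) = -2*2/(16527*5) = -1/16527*⅘ = -4/82635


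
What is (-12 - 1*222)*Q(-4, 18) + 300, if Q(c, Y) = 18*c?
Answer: 17148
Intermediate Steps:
(-12 - 1*222)*Q(-4, 18) + 300 = (-12 - 1*222)*(18*(-4)) + 300 = (-12 - 222)*(-72) + 300 = -234*(-72) + 300 = 16848 + 300 = 17148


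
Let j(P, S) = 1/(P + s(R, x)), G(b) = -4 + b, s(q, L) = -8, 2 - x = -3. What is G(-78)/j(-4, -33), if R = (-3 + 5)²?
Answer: 984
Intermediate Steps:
x = 5 (x = 2 - 1*(-3) = 2 + 3 = 5)
R = 4 (R = 2² = 4)
j(P, S) = 1/(-8 + P) (j(P, S) = 1/(P - 8) = 1/(-8 + P))
G(-78)/j(-4, -33) = (-4 - 78)/(1/(-8 - 4)) = -82/(1/(-12)) = -82/(-1/12) = -82*(-12) = 984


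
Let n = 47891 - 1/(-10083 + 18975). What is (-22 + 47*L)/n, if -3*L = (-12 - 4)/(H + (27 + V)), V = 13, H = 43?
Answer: -14007864/35345281993 ≈ -0.00039632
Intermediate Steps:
L = 16/249 (L = -(-12 - 4)/(3*(43 + (27 + 13))) = -(-16)/(3*(43 + 40)) = -(-16)/(3*83) = -⅓*(-16/83) = 16/249 ≈ 0.064257)
n = 425846771/8892 (n = 47891 - 1/8892 = 425846771/8892 ≈ 47891.)
(-22 + 47*L)/n = (-22 + 47*(16/249))/(425846771/8892) = (-22 + 752/249)*(8892/425846771) = -4726/249*8892/425846771 = -14007864/35345281993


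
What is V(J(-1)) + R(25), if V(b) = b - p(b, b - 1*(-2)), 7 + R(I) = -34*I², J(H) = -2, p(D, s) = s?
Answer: -21259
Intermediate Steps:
R(I) = -7 - 34*I²
V(b) = -2 (V(b) = b - (b - 1*(-2)) = b - (b + 2) = b - (2 + b) = b + (-2 - b) = -2)
V(J(-1)) + R(25) = -2 + (-7 - 34*25²) = -2 + (-7 - 34*625) = -2 + (-7 - 21250) = -2 - 21257 = -21259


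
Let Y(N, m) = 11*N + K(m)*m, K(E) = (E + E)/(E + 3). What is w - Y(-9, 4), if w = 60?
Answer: 1081/7 ≈ 154.43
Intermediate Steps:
K(E) = 2*E/(3 + E) (K(E) = (2*E)/(3 + E) = 2*E/(3 + E))
Y(N, m) = 11*N + 2*m**2/(3 + m) (Y(N, m) = 11*N + (2*m/(3 + m))*m = 11*N + 2*m**2/(3 + m))
w - Y(-9, 4) = 60 - (2*4**2 + 11*(-9)*(3 + 4))/(3 + 4) = 60 - (2*16 + 11*(-9)*7)/7 = 60 - (32 - 693)/7 = 60 - (-661)/7 = 60 - 1*(-661/7) = 60 + 661/7 = 1081/7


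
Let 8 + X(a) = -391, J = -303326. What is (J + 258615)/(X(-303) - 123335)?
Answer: 44711/123734 ≈ 0.36135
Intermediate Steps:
X(a) = -399 (X(a) = -8 - 391 = -399)
(J + 258615)/(X(-303) - 123335) = (-303326 + 258615)/(-399 - 123335) = -44711/(-123734) = -44711*(-1/123734) = 44711/123734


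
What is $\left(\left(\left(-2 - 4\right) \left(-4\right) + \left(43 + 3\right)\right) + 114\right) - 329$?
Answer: $-145$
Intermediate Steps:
$\left(\left(\left(-2 - 4\right) \left(-4\right) + \left(43 + 3\right)\right) + 114\right) - 329 = \left(\left(\left(-6\right) \left(-4\right) + 46\right) + 114\right) - 329 = \left(\left(24 + 46\right) + 114\right) - 329 = \left(70 + 114\right) - 329 = 184 - 329 = -145$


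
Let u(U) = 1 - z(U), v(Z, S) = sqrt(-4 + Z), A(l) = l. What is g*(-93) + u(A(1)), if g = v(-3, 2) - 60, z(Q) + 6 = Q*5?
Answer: 5582 - 93*I*sqrt(7) ≈ 5582.0 - 246.05*I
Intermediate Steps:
z(Q) = -6 + 5*Q (z(Q) = -6 + Q*5 = -6 + 5*Q)
u(U) = 7 - 5*U (u(U) = 1 - (-6 + 5*U) = 1 + (6 - 5*U) = 7 - 5*U)
g = -60 + I*sqrt(7) (g = sqrt(-4 - 3) - 60 = sqrt(-7) - 60 = I*sqrt(7) - 60 = -60 + I*sqrt(7) ≈ -60.0 + 2.6458*I)
g*(-93) + u(A(1)) = (-60 + I*sqrt(7))*(-93) + (7 - 5*1) = (5580 - 93*I*sqrt(7)) + (7 - 5) = (5580 - 93*I*sqrt(7)) + 2 = 5582 - 93*I*sqrt(7)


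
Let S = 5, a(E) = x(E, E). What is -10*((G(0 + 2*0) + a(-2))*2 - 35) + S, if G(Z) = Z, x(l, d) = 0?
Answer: 355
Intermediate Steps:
a(E) = 0
-10*((G(0 + 2*0) + a(-2))*2 - 35) + S = -10*(((0 + 2*0) + 0)*2 - 35) + 5 = -10*(((0 + 0) + 0)*2 - 35) + 5 = -10*((0 + 0)*2 - 35) + 5 = -10*(0*2 - 35) + 5 = -10*(0 - 35) + 5 = -10*(-35) + 5 = 350 + 5 = 355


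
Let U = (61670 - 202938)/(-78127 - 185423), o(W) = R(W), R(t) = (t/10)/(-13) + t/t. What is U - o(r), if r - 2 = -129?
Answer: -4936751/3426150 ≈ -1.4409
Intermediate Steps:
R(t) = 1 - t/130 (R(t) = (t*(1/10))*(-1/13) + 1 = (t/10)*(-1/13) + 1 = -t/130 + 1 = 1 - t/130)
r = -127 (r = 2 - 129 = -127)
o(W) = 1 - W/130
U = 70634/131775 (U = -141268/(-263550) = -141268*(-1/263550) = 70634/131775 ≈ 0.53602)
U - o(r) = 70634/131775 - (1 - 1/130*(-127)) = 70634/131775 - (1 + 127/130) = 70634/131775 - 1*257/130 = 70634/131775 - 257/130 = -4936751/3426150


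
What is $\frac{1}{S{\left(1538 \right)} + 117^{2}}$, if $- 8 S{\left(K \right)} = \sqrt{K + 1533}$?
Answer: $\frac{876096}{11992875073} + \frac{8 \sqrt{3071}}{11992875073} \approx 7.3088 \cdot 10^{-5}$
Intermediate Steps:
$S{\left(K \right)} = - \frac{\sqrt{1533 + K}}{8}$ ($S{\left(K \right)} = - \frac{\sqrt{K + 1533}}{8} = - \frac{\sqrt{1533 + K}}{8}$)
$\frac{1}{S{\left(1538 \right)} + 117^{2}} = \frac{1}{- \frac{\sqrt{1533 + 1538}}{8} + 117^{2}} = \frac{1}{- \frac{\sqrt{3071}}{8} + 13689} = \frac{1}{13689 - \frac{\sqrt{3071}}{8}}$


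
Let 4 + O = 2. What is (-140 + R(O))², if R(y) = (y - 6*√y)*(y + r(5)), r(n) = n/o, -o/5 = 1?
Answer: 17308 - 4824*I*√2 ≈ 17308.0 - 6822.2*I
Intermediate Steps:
o = -5 (o = -5*1 = -5)
O = -2 (O = -4 + 2 = -2)
r(n) = -n/5 (r(n) = n/(-5) = n*(-⅕) = -n/5)
R(y) = (-1 + y)*(y - 6*√y) (R(y) = (y - 6*√y)*(y - ⅕*5) = (y - 6*√y)*(y - 1) = (y - 6*√y)*(-1 + y) = (-1 + y)*(y - 6*√y))
(-140 + R(O))² = (-140 + ((-2)² - 1*(-2) - (-12)*I*√2 + 6*√(-2)))² = (-140 + (4 + 2 - (-12)*I*√2 + 6*(I*√2)))² = (-140 + (4 + 2 + 12*I*√2 + 6*I*√2))² = (-140 + (6 + 18*I*√2))² = (-134 + 18*I*√2)²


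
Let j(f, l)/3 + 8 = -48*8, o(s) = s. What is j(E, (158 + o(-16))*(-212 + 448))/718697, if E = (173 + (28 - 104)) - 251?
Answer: -168/102671 ≈ -0.0016363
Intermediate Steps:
E = -154 (E = (173 - 76) - 251 = 97 - 251 = -154)
j(f, l) = -1176 (j(f, l) = -24 + 3*(-48*8) = -24 + 3*(-384) = -24 - 1152 = -1176)
j(E, (158 + o(-16))*(-212 + 448))/718697 = -1176/718697 = -1176*1/718697 = -168/102671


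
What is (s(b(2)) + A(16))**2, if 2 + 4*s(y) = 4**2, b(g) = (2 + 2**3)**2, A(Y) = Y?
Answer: 1521/4 ≈ 380.25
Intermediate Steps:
b(g) = 100 (b(g) = (2 + 8)**2 = 10**2 = 100)
s(y) = 7/2 (s(y) = -1/2 + (1/4)*4**2 = -1/2 + (1/4)*16 = -1/2 + 4 = 7/2)
(s(b(2)) + A(16))**2 = (7/2 + 16)**2 = (39/2)**2 = 1521/4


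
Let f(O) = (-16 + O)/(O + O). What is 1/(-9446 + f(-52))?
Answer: -26/245579 ≈ -0.00010587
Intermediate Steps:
f(O) = (-16 + O)/(2*O) (f(O) = (-16 + O)/((2*O)) = (-16 + O)*(1/(2*O)) = (-16 + O)/(2*O))
1/(-9446 + f(-52)) = 1/(-9446 + (½)*(-16 - 52)/(-52)) = 1/(-9446 + (½)*(-1/52)*(-68)) = 1/(-9446 + 17/26) = 1/(-245579/26) = -26/245579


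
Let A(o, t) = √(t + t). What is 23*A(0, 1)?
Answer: 23*√2 ≈ 32.527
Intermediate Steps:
A(o, t) = √2*√t (A(o, t) = √(2*t) = √2*√t)
23*A(0, 1) = 23*(√2*√1) = 23*(√2*1) = 23*√2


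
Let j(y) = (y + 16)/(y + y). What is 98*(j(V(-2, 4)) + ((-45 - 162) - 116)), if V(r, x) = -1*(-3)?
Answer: -94031/3 ≈ -31344.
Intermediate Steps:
V(r, x) = 3
j(y) = (16 + y)/(2*y) (j(y) = (16 + y)/((2*y)) = (16 + y)*(1/(2*y)) = (16 + y)/(2*y))
98*(j(V(-2, 4)) + ((-45 - 162) - 116)) = 98*((1/2)*(16 + 3)/3 + ((-45 - 162) - 116)) = 98*((1/2)*(1/3)*19 + (-207 - 116)) = 98*(19/6 - 323) = 98*(-1919/6) = -94031/3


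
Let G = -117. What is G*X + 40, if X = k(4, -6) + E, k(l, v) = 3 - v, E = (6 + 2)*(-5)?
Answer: 3667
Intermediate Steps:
E = -40 (E = 8*(-5) = -40)
X = -31 (X = (3 - 1*(-6)) - 40 = (3 + 6) - 40 = 9 - 40 = -31)
G*X + 40 = -117*(-31) + 40 = 3627 + 40 = 3667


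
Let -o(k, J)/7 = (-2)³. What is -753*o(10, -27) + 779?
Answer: -41389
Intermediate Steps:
o(k, J) = 56 (o(k, J) = -7*(-2)³ = -7*(-8) = 56)
-753*o(10, -27) + 779 = -753*56 + 779 = -42168 + 779 = -41389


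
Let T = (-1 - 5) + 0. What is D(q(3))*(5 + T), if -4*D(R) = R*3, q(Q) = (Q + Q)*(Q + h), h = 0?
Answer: 27/2 ≈ 13.500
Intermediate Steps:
T = -6 (T = -6 + 0 = -6)
q(Q) = 2*Q² (q(Q) = (Q + Q)*(Q + 0) = (2*Q)*Q = 2*Q²)
D(R) = -3*R/4 (D(R) = -R*3/4 = -3*R/4)
D(q(3))*(5 + T) = (-3*3²/2)*(5 - 6) = -3*9/2*(-1) = -¾*18*(-1) = -27/2*(-1) = 27/2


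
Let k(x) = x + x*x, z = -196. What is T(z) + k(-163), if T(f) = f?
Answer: 26210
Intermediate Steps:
k(x) = x + x²
T(z) + k(-163) = -196 - 163*(1 - 163) = -196 - 163*(-162) = -196 + 26406 = 26210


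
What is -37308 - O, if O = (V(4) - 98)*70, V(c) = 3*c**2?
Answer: -33808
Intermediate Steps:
O = -3500 (O = (3*4**2 - 98)*70 = (3*16 - 98)*70 = (48 - 98)*70 = -50*70 = -3500)
-37308 - O = -37308 - 1*(-3500) = -37308 + 3500 = -33808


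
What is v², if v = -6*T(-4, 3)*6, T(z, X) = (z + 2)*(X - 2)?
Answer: 5184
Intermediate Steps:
T(z, X) = (-2 + X)*(2 + z) (T(z, X) = (2 + z)*(-2 + X) = (-2 + X)*(2 + z))
v = 72 (v = -6*(-4 - 2*(-4) + 2*3 + 3*(-4))*6 = -6*(-4 + 8 + 6 - 12)*6 = -6*(-2)*6 = 12*6 = 72)
v² = 72² = 5184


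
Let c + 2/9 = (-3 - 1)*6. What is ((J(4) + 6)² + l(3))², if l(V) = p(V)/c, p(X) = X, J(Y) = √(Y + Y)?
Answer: 146236873/47524 + 229560*√2/109 ≈ 6055.5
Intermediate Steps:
J(Y) = √2*√Y (J(Y) = √(2*Y) = √2*√Y)
c = -218/9 (c = -2/9 + (-3 - 1)*6 = -2/9 - 4*6 = -2/9 - 24 = -218/9 ≈ -24.222)
l(V) = -9*V/218 (l(V) = V/(-218/9) = V*(-9/218) = -9*V/218)
((J(4) + 6)² + l(3))² = ((√2*√4 + 6)² - 9/218*3)² = ((√2*2 + 6)² - 27/218)² = ((2*√2 + 6)² - 27/218)² = ((6 + 2*√2)² - 27/218)² = (-27/218 + (6 + 2*√2)²)²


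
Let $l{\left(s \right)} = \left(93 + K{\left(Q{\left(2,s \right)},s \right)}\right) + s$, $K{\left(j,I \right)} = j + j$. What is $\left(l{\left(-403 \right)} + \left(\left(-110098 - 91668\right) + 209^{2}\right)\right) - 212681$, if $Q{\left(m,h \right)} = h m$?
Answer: $-372688$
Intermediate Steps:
$K{\left(j,I \right)} = 2 j$
$l{\left(s \right)} = 93 + 5 s$ ($l{\left(s \right)} = \left(93 + 2 s 2\right) + s = \left(93 + 2 \cdot 2 s\right) + s = \left(93 + 4 s\right) + s = 93 + 5 s$)
$\left(l{\left(-403 \right)} + \left(\left(-110098 - 91668\right) + 209^{2}\right)\right) - 212681 = \left(\left(93 + 5 \left(-403\right)\right) + \left(\left(-110098 - 91668\right) + 209^{2}\right)\right) - 212681 = \left(\left(93 - 2015\right) + \left(-201766 + 43681\right)\right) - 212681 = \left(-1922 - 158085\right) - 212681 = -160007 - 212681 = -372688$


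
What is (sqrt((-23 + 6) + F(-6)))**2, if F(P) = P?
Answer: -23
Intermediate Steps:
(sqrt((-23 + 6) + F(-6)))**2 = (sqrt((-23 + 6) - 6))**2 = (sqrt(-17 - 6))**2 = (sqrt(-23))**2 = (I*sqrt(23))**2 = -23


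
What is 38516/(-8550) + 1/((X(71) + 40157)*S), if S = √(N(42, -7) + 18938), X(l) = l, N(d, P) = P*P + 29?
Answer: -19258/4275 + √4754/382487824 ≈ -4.5048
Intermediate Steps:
N(d, P) = 29 + P² (N(d, P) = P² + 29 = 29 + P²)
S = 2*√4754 (S = √((29 + (-7)²) + 18938) = √((29 + 49) + 18938) = √(78 + 18938) = √19016 = 2*√4754 ≈ 137.90)
38516/(-8550) + 1/((X(71) + 40157)*S) = 38516/(-8550) + 1/((71 + 40157)*((2*√4754))) = 38516*(-1/8550) + (√4754/9508)/40228 = -19258/4275 + (√4754/9508)/40228 = -19258/4275 + √4754/382487824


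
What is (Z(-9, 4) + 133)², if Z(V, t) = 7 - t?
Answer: 18496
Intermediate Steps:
(Z(-9, 4) + 133)² = ((7 - 1*4) + 133)² = ((7 - 4) + 133)² = (3 + 133)² = 136² = 18496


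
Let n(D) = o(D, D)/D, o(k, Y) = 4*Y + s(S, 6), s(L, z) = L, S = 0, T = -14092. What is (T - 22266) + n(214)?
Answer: -36354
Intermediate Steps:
o(k, Y) = 4*Y (o(k, Y) = 4*Y + 0 = 4*Y)
n(D) = 4 (n(D) = (4*D)/D = 4)
(T - 22266) + n(214) = (-14092 - 22266) + 4 = -36358 + 4 = -36354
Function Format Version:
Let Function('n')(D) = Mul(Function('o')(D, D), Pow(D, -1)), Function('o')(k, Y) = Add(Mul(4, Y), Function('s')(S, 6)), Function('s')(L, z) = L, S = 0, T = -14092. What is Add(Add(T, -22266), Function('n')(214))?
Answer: -36354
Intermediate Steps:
Function('o')(k, Y) = Mul(4, Y) (Function('o')(k, Y) = Add(Mul(4, Y), 0) = Mul(4, Y))
Function('n')(D) = 4 (Function('n')(D) = Mul(Mul(4, D), Pow(D, -1)) = 4)
Add(Add(T, -22266), Function('n')(214)) = Add(Add(-14092, -22266), 4) = Add(-36358, 4) = -36354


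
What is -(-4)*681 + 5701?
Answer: 8425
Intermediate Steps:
-(-4)*681 + 5701 = -1*(-2724) + 5701 = 2724 + 5701 = 8425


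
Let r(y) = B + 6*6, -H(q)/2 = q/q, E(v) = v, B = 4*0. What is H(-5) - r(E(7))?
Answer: -38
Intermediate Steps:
B = 0
H(q) = -2 (H(q) = -2*q/q = -2*1 = -2)
r(y) = 36 (r(y) = 0 + 6*6 = 0 + 36 = 36)
H(-5) - r(E(7)) = -2 - 1*36 = -2 - 36 = -38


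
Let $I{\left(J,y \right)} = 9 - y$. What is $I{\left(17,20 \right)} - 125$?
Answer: $-136$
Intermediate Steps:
$I{\left(17,20 \right)} - 125 = \left(9 - 20\right) - 125 = -11 - 125 = -136$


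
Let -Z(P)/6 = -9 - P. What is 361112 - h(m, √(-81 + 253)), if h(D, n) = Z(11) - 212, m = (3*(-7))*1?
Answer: 361204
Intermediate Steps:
m = -21 (m = -21*1 = -21)
Z(P) = 54 + 6*P (Z(P) = -6*(-9 - P) = 54 + 6*P)
h(D, n) = -92 (h(D, n) = (54 + 6*11) - 212 = (54 + 66) - 212 = 120 - 212 = -92)
361112 - h(m, √(-81 + 253)) = 361112 - 1*(-92) = 361112 + 92 = 361204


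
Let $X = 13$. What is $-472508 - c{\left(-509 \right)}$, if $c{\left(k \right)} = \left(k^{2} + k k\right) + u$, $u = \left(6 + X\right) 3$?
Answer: $-990727$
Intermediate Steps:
$u = 57$ ($u = \left(6 + 13\right) 3 = 19 \cdot 3 = 57$)
$c{\left(k \right)} = 57 + 2 k^{2}$ ($c{\left(k \right)} = \left(k^{2} + k k\right) + 57 = \left(k^{2} + k^{2}\right) + 57 = 2 k^{2} + 57 = 57 + 2 k^{2}$)
$-472508 - c{\left(-509 \right)} = -472508 - \left(57 + 2 \left(-509\right)^{2}\right) = -472508 - \left(57 + 2 \cdot 259081\right) = -472508 - \left(57 + 518162\right) = -472508 - 518219 = -990727$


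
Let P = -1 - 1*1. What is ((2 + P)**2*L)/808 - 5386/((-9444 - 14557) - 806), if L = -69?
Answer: 5386/24807 ≈ 0.21712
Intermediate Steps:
P = -2 (P = -1 - 1 = -2)
((2 + P)**2*L)/808 - 5386/((-9444 - 14557) - 806) = ((2 - 2)**2*(-69))/808 - 5386/((-9444 - 14557) - 806) = (0**2*(-69))*(1/808) - 5386/(-24001 - 806) = (0*(-69))*(1/808) - 5386/(-24807) = 0*(1/808) - 5386*(-1/24807) = 0 + 5386/24807 = 5386/24807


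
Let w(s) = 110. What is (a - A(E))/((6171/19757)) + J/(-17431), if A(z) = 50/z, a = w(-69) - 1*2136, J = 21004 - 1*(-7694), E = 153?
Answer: -106795861119250/16457705253 ≈ -6489.1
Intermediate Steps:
J = 28698 (J = 21004 + 7694 = 28698)
a = -2026 (a = 110 - 1*2136 = 110 - 2136 = -2026)
(a - A(E))/((6171/19757)) + J/(-17431) = (-2026 - 50/153)/((6171/19757)) + 28698/(-17431) = (-2026 - 50/153)/((6171*(1/19757))) + 28698*(-1/17431) = (-2026 - 1*50/153)/(6171/19757) - 28698/17431 = (-2026 - 50/153)*(19757/6171) - 28698/17431 = -310028/153*19757/6171 - 28698/17431 = -6125223196/944163 - 28698/17431 = -106795861119250/16457705253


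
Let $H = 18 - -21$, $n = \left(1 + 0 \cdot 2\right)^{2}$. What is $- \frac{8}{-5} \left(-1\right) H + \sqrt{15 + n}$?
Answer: $- \frac{292}{5} \approx -58.4$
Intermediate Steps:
$n = 1$ ($n = \left(1 + 0\right)^{2} = 1^{2} = 1$)
$H = 39$ ($H = 18 + 21 = 39$)
$- \frac{8}{-5} \left(-1\right) H + \sqrt{15 + n} = - \frac{8}{-5} \left(-1\right) 39 + \sqrt{15 + 1} = \left(-8\right) \left(- \frac{1}{5}\right) \left(-1\right) 39 + \sqrt{16} = \frac{8}{5} \left(-1\right) 39 + 4 = \left(- \frac{8}{5}\right) 39 + 4 = - \frac{312}{5} + 4 = - \frac{292}{5}$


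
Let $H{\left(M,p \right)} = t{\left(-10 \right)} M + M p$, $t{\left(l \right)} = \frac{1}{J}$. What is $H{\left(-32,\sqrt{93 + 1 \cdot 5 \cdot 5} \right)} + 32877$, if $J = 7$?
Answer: $\frac{230107}{7} - 32 \sqrt{118} \approx 32525.0$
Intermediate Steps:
$t{\left(l \right)} = \frac{1}{7}$
$H{\left(M,p \right)} = \frac{M}{7} + M p$
$H{\left(-32,\sqrt{93 + 1 \cdot 5 \cdot 5} \right)} + 32877 = - 32 \left(\frac{1}{7} + \sqrt{93 + 1 \cdot 5 \cdot 5}\right) + 32877 = - 32 \left(\frac{1}{7} + \sqrt{93 + 5 \cdot 5}\right) + 32877 = - 32 \left(\frac{1}{7} + \sqrt{93 + 25}\right) + 32877 = - 32 \left(\frac{1}{7} + \sqrt{118}\right) + 32877 = \left(- \frac{32}{7} - 32 \sqrt{118}\right) + 32877 = \frac{230107}{7} - 32 \sqrt{118}$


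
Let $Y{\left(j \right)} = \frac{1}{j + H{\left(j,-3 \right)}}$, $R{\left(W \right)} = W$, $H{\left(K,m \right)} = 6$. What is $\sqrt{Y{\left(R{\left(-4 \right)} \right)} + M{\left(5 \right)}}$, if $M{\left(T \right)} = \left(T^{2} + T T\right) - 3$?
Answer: $\frac{\sqrt{190}}{2} \approx 6.892$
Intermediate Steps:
$M{\left(T \right)} = -3 + 2 T^{2}$ ($M{\left(T \right)} = \left(T^{2} + T^{2}\right) - 3 = 2 T^{2} - 3 = -3 + 2 T^{2}$)
$Y{\left(j \right)} = \frac{1}{6 + j}$ ($Y{\left(j \right)} = \frac{1}{j + 6} = \frac{1}{6 + j}$)
$\sqrt{Y{\left(R{\left(-4 \right)} \right)} + M{\left(5 \right)}} = \sqrt{\frac{1}{6 - 4} - \left(3 - 2 \cdot 5^{2}\right)} = \sqrt{\frac{1}{2} + \left(-3 + 2 \cdot 25\right)} = \sqrt{\frac{1}{2} + \left(-3 + 50\right)} = \sqrt{\frac{1}{2} + 47} = \sqrt{\frac{95}{2}} = \frac{\sqrt{190}}{2}$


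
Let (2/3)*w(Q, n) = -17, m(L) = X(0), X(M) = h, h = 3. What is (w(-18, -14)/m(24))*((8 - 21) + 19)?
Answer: -51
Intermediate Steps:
X(M) = 3
m(L) = 3
w(Q, n) = -51/2 (w(Q, n) = (3/2)*(-17) = -51/2)
(w(-18, -14)/m(24))*((8 - 21) + 19) = (-51/2/3)*((8 - 21) + 19) = (-51/2*1/3)*(-13 + 19) = -17/2*6 = -51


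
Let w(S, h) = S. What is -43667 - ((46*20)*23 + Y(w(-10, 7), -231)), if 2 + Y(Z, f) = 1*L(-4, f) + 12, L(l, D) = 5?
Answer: -64842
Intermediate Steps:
Y(Z, f) = 15 (Y(Z, f) = -2 + (1*5 + 12) = -2 + (5 + 12) = -2 + 17 = 15)
-43667 - ((46*20)*23 + Y(w(-10, 7), -231)) = -43667 - ((46*20)*23 + 15) = -43667 - (920*23 + 15) = -43667 - (21160 + 15) = -43667 - 1*21175 = -43667 - 21175 = -64842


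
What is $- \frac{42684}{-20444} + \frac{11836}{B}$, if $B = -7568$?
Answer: $\frac{460553}{879092} \approx 0.5239$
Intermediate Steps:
$- \frac{42684}{-20444} + \frac{11836}{B} = - \frac{42684}{-20444} + \frac{11836}{-7568} = \left(-42684\right) \left(- \frac{1}{20444}\right) + 11836 \left(- \frac{1}{7568}\right) = \frac{10671}{5111} - \frac{269}{172} = \frac{460553}{879092}$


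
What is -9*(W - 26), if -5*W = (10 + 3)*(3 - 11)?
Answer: 234/5 ≈ 46.800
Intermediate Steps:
W = 104/5 (W = -(10 + 3)*(3 - 11)/5 = -13*(-8)/5 = -1/5*(-104) = 104/5 ≈ 20.800)
-9*(W - 26) = -9*(104/5 - 26) = -9*(-26/5) = 234/5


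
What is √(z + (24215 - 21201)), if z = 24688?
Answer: 27*√38 ≈ 166.44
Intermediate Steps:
√(z + (24215 - 21201)) = √(24688 + (24215 - 21201)) = √(24688 + 3014) = √27702 = 27*√38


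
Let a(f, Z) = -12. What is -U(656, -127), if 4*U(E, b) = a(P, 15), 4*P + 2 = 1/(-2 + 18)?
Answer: 3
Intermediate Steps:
P = -31/64 (P = -1/2 + 1/(4*(-2 + 18)) = -1/2 + (1/4)/16 = -1/2 + (1/4)*(1/16) = -1/2 + 1/64 = -31/64 ≈ -0.48438)
U(E, b) = -3 (U(E, b) = (1/4)*(-12) = -3)
-U(656, -127) = -1*(-3) = 3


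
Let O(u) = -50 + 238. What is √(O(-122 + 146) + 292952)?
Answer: 2*√73285 ≈ 541.42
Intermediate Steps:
O(u) = 188
√(O(-122 + 146) + 292952) = √(188 + 292952) = √293140 = 2*√73285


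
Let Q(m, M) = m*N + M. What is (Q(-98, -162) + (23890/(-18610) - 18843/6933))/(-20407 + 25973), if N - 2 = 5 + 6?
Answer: -3096558538/11969045693 ≈ -0.25871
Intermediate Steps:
N = 13 (N = 2 + (5 + 6) = 2 + 11 = 13)
Q(m, M) = M + 13*m (Q(m, M) = m*13 + M = 13*m + M = M + 13*m)
(Q(-98, -162) + (23890/(-18610) - 18843/6933))/(-20407 + 25973) = ((-162 + 13*(-98)) + (23890/(-18610) - 18843/6933))/(-20407 + 25973) = ((-162 - 1274) + (23890*(-1/18610) - 18843*1/6933))/5566 = (-1436 + (-2389/1861 - 6281/2311))*(1/5566) = (-1436 - 17209920/4300771)*(1/5566) = -6193117076/4300771*1/5566 = -3096558538/11969045693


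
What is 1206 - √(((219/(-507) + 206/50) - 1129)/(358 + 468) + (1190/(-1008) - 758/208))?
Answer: 1206 - I*√40129147478/80535 ≈ 1206.0 - 2.4874*I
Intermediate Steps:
1206 - √(((219/(-507) + 206/50) - 1129)/(358 + 468) + (1190/(-1008) - 758/208)) = 1206 - √(((219*(-1/507) + 206*(1/50)) - 1129)/826 + (1190*(-1/1008) - 758*1/208)) = 1206 - √(((-73/169 + 103/25) - 1129)*(1/826) + (-85/72 - 379/104)) = 1206 - √((15582/4225 - 1129)*(1/826) - 1129/234) = 1206 - √(-4754443/4225*1/826 - 1129/234) = 1206 - √(-4754443/3489850 - 1129/234) = 1206 - √(-97165006/15704325) = 1206 - I*√40129147478/80535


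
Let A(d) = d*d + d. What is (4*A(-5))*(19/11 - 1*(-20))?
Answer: 19120/11 ≈ 1738.2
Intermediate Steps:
A(d) = d + d**2 (A(d) = d**2 + d = d + d**2)
(4*A(-5))*(19/11 - 1*(-20)) = (4*(-5*(1 - 5)))*(19/11 - 1*(-20)) = (4*(-5*(-4)))*(19*(1/11) + 20) = (4*20)*(19/11 + 20) = 80*(239/11) = 19120/11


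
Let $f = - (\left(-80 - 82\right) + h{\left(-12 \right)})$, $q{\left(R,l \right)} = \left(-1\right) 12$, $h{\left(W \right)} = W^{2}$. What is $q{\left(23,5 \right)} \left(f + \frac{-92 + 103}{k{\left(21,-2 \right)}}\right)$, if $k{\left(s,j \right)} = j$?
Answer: $-150$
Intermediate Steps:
$q{\left(R,l \right)} = -12$
$f = 18$ ($f = - (\left(-80 - 82\right) + \left(-12\right)^{2}) = - (-162 + 144) = \left(-1\right) \left(-18\right) = 18$)
$q{\left(23,5 \right)} \left(f + \frac{-92 + 103}{k{\left(21,-2 \right)}}\right) = - 12 \left(18 + \frac{-92 + 103}{-2}\right) = - 12 \left(18 + 11 \left(- \frac{1}{2}\right)\right) = - 12 \left(18 - \frac{11}{2}\right) = \left(-12\right) \frac{25}{2} = -150$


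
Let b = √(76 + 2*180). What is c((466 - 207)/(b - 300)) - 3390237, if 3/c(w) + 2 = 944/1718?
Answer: -4224237879/1246 ≈ -3.3902e+6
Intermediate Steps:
b = 2*√109 (b = √(76 + 360) = √436 = 2*√109 ≈ 20.881)
c(w) = -2577/1246 (c(w) = 3/(-2 + 944/1718) = 3/(-2 + 944*(1/1718)) = 3/(-2 + 472/859) = 3/(-1246/859) = 3*(-859/1246) = -2577/1246)
c((466 - 207)/(b - 300)) - 3390237 = -2577/1246 - 3390237 = -4224237879/1246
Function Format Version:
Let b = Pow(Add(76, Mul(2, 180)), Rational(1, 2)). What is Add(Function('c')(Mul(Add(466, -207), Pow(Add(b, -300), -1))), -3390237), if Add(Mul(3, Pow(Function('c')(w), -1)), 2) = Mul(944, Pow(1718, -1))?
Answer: Rational(-4224237879, 1246) ≈ -3.3902e+6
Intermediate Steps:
b = Mul(2, Pow(109, Rational(1, 2))) (b = Pow(Add(76, 360), Rational(1, 2)) = Pow(436, Rational(1, 2)) = Mul(2, Pow(109, Rational(1, 2))) ≈ 20.881)
Function('c')(w) = Rational(-2577, 1246) (Function('c')(w) = Mul(3, Pow(Add(-2, Mul(944, Pow(1718, -1))), -1)) = Mul(3, Pow(Add(-2, Mul(944, Rational(1, 1718))), -1)) = Mul(3, Pow(Add(-2, Rational(472, 859)), -1)) = Mul(3, Pow(Rational(-1246, 859), -1)) = Mul(3, Rational(-859, 1246)) = Rational(-2577, 1246))
Add(Function('c')(Mul(Add(466, -207), Pow(Add(b, -300), -1))), -3390237) = Add(Rational(-2577, 1246), -3390237) = Rational(-4224237879, 1246)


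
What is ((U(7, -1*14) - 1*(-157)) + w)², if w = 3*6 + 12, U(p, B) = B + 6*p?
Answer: 46225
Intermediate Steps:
w = 30 (w = 18 + 12 = 30)
((U(7, -1*14) - 1*(-157)) + w)² = (((-1*14 + 6*7) - 1*(-157)) + 30)² = (((-14 + 42) + 157) + 30)² = ((28 + 157) + 30)² = (185 + 30)² = 215² = 46225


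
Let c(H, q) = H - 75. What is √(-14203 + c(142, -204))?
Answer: 2*I*√3534 ≈ 118.89*I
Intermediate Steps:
c(H, q) = -75 + H
√(-14203 + c(142, -204)) = √(-14203 + (-75 + 142)) = √(-14203 + 67) = √(-14136) = 2*I*√3534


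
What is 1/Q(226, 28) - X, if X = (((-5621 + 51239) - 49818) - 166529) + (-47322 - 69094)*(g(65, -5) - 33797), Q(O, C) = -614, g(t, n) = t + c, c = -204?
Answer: -2425620905259/614 ≈ -3.9505e+9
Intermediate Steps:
g(t, n) = -204 + t (g(t, n) = t - 204 = -204 + t)
X = 3950522647 (X = (((-5621 + 51239) - 49818) - 166529) + (-47322 - 69094)*((-204 + 65) - 33797) = ((45618 - 49818) - 166529) - 116416*(-139 - 33797) = (-4200 - 166529) - 116416*(-33936) = -170729 + 3950693376 = 3950522647)
1/Q(226, 28) - X = 1/(-614) - 1*3950522647 = -1/614 - 3950522647 = -2425620905259/614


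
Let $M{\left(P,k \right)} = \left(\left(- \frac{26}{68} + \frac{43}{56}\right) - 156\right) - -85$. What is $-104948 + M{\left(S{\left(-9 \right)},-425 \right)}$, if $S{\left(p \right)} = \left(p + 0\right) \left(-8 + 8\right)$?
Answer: $- \frac{99977721}{952} \approx -1.0502 \cdot 10^{5}$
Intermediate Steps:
$S{\left(p \right)} = 0$ ($S{\left(p \right)} = p 0 = 0$)
$M{\left(P,k \right)} = - \frac{67225}{952}$ ($M{\left(P,k \right)} = \left(\left(\left(-26\right) \frac{1}{68} + 43 \cdot \frac{1}{56}\right) - 156\right) + 85 = \left(\left(- \frac{13}{34} + \frac{43}{56}\right) - 156\right) + 85 = \left(\frac{367}{952} - 156\right) + 85 = - \frac{148145}{952} + 85 = - \frac{67225}{952}$)
$-104948 + M{\left(S{\left(-9 \right)},-425 \right)} = -104948 - \frac{67225}{952} = - \frac{99977721}{952}$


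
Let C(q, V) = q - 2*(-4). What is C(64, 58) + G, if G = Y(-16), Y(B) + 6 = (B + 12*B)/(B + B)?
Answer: 145/2 ≈ 72.500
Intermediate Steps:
Y(B) = ½ (Y(B) = -6 + (B + 12*B)/(B + B) = -6 + (13*B)/((2*B)) = -6 + (13*B)*(1/(2*B)) = -6 + 13/2 = ½)
C(q, V) = 8 + q (C(q, V) = q + 8 = 8 + q)
G = ½ ≈ 0.50000
C(64, 58) + G = (8 + 64) + ½ = 72 + ½ = 145/2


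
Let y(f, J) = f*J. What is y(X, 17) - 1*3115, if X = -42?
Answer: -3829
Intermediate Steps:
y(f, J) = J*f
y(X, 17) - 1*3115 = 17*(-42) - 1*3115 = -714 - 3115 = -3829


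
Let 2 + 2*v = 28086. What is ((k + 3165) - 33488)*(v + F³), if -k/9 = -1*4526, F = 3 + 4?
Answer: 149762235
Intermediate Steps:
F = 7
k = 40734 (k = -(-9)*4526 = -9*(-4526) = 40734)
v = 14042 (v = -1 + (½)*28086 = -1 + 14043 = 14042)
((k + 3165) - 33488)*(v + F³) = ((40734 + 3165) - 33488)*(14042 + 7³) = (43899 - 33488)*(14042 + 343) = 10411*14385 = 149762235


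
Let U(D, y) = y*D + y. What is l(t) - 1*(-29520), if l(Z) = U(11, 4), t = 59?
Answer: 29568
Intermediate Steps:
U(D, y) = y + D*y (U(D, y) = D*y + y = y + D*y)
l(Z) = 48 (l(Z) = 4*(1 + 11) = 4*12 = 48)
l(t) - 1*(-29520) = 48 - 1*(-29520) = 48 + 29520 = 29568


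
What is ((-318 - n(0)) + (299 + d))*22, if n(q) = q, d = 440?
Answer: 9262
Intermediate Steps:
((-318 - n(0)) + (299 + d))*22 = ((-318 - 1*0) + (299 + 440))*22 = ((-318 + 0) + 739)*22 = (-318 + 739)*22 = 421*22 = 9262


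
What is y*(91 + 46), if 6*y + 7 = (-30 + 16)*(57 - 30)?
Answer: -52745/6 ≈ -8790.8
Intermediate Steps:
y = -385/6 (y = -7/6 + ((-30 + 16)*(57 - 30))/6 = -7/6 + (-14*27)/6 = -7/6 + (⅙)*(-378) = -7/6 - 63 = -385/6 ≈ -64.167)
y*(91 + 46) = -385*(91 + 46)/6 = -385/6*137 = -52745/6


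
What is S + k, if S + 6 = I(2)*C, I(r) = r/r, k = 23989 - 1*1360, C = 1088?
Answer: 23711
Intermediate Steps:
k = 22629 (k = 23989 - 1360 = 22629)
I(r) = 1
S = 1082 (S = -6 + 1*1088 = -6 + 1088 = 1082)
S + k = 1082 + 22629 = 23711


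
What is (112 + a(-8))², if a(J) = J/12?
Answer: 111556/9 ≈ 12395.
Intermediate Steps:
a(J) = J/12 (a(J) = J*(1/12) = J/12)
(112 + a(-8))² = (112 + (1/12)*(-8))² = (112 - ⅔)² = (334/3)² = 111556/9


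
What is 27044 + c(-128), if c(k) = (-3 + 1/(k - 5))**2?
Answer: 478541316/17689 ≈ 27053.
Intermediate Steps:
c(k) = (-3 + 1/(-5 + k))**2
27044 + c(-128) = 27044 + (-16 + 3*(-128))**2/(-5 - 128)**2 = 27044 + (-16 - 384)**2/(-133)**2 = 27044 + (-400)**2*(1/17689) = 27044 + 160000*(1/17689) = 27044 + 160000/17689 = 478541316/17689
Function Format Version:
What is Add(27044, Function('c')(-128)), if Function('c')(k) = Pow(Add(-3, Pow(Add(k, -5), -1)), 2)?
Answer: Rational(478541316, 17689) ≈ 27053.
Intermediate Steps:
Function('c')(k) = Pow(Add(-3, Pow(Add(-5, k), -1)), 2)
Add(27044, Function('c')(-128)) = Add(27044, Mul(Pow(Add(-16, Mul(3, -128)), 2), Pow(Add(-5, -128), -2))) = Add(27044, Mul(Pow(Add(-16, -384), 2), Pow(-133, -2))) = Add(27044, Mul(Pow(-400, 2), Rational(1, 17689))) = Add(27044, Mul(160000, Rational(1, 17689))) = Add(27044, Rational(160000, 17689)) = Rational(478541316, 17689)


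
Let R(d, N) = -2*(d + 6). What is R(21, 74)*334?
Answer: -18036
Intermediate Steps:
R(d, N) = -12 - 2*d (R(d, N) = -2*(6 + d) = -12 - 2*d)
R(21, 74)*334 = (-12 - 2*21)*334 = (-12 - 42)*334 = -54*334 = -18036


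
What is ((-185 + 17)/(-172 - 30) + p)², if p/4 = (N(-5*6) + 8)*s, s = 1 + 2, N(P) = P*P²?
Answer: 1070220190208400/10201 ≈ 1.0491e+11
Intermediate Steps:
N(P) = P³
s = 3
p = -323904 (p = 4*(((-5*6)³ + 8)*3) = 4*(((-30)³ + 8)*3) = 4*((-27000 + 8)*3) = 4*(-26992*3) = 4*(-80976) = -323904)
((-185 + 17)/(-172 - 30) + p)² = ((-185 + 17)/(-172 - 30) - 323904)² = (-168/(-202) - 323904)² = (-168*(-1/202) - 323904)² = (84/101 - 323904)² = (-32714220/101)² = 1070220190208400/10201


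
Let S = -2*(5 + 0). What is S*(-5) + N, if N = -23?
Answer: 27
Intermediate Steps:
S = -10 (S = -2*5 = -10)
S*(-5) + N = -10*(-5) - 23 = 50 - 23 = 27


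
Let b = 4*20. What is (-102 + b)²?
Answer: 484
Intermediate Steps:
b = 80
(-102 + b)² = (-102 + 80)² = (-22)² = 484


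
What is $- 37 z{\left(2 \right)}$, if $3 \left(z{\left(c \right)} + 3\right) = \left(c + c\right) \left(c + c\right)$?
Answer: $- \frac{259}{3} \approx -86.333$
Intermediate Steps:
$z{\left(c \right)} = -3 + \frac{4 c^{2}}{3}$ ($z{\left(c \right)} = -3 + \frac{\left(c + c\right) \left(c + c\right)}{3} = -3 + \frac{2 c 2 c}{3} = -3 + \frac{4 c^{2}}{3}$)
$- 37 z{\left(2 \right)} = - 37 \left(-3 + \frac{4 \cdot 2^{2}}{3}\right) = - 37 \left(-3 + \frac{4}{3} \cdot 4\right) = - 37 \left(-3 + \frac{16}{3}\right) = \left(-37\right) \frac{7}{3} = - \frac{259}{3}$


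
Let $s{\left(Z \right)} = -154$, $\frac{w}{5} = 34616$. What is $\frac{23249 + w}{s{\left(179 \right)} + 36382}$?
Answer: $\frac{65443}{12076} \approx 5.4193$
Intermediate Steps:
$w = 173080$ ($w = 5 \cdot 34616 = 173080$)
$\frac{23249 + w}{s{\left(179 \right)} + 36382} = \frac{23249 + 173080}{-154 + 36382} = \frac{196329}{36228} = 196329 \cdot \frac{1}{36228} = \frac{65443}{12076}$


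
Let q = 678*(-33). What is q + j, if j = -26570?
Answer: -48944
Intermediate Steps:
q = -22374
q + j = -22374 - 26570 = -48944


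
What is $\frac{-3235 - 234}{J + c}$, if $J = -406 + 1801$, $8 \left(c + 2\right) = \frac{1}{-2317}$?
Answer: $- \frac{64301384}{25820647} \approx -2.4903$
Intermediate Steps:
$c = - \frac{37073}{18536}$ ($c = -2 + \frac{1}{8 \left(-2317\right)} = -2 + \frac{1}{8} \left(- \frac{1}{2317}\right) = -2 - \frac{1}{18536} = - \frac{37073}{18536} \approx -2.0001$)
$J = 1395$
$\frac{-3235 - 234}{J + c} = \frac{-3235 - 234}{1395 - \frac{37073}{18536}} = \frac{-3235 - 234}{\frac{25820647}{18536}} = \left(-3469\right) \frac{18536}{25820647} = - \frac{64301384}{25820647}$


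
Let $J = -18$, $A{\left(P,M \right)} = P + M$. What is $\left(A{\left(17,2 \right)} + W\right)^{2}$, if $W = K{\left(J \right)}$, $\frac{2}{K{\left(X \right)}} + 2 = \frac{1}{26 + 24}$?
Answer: $\frac{3171961}{9801} \approx 323.64$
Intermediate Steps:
$A{\left(P,M \right)} = M + P$
$K{\left(X \right)} = - \frac{100}{99}$ ($K{\left(X \right)} = \frac{2}{-2 + \frac{1}{26 + 24}} = \frac{2}{-2 + \frac{1}{50}} = \frac{2}{- \frac{99}{50}} = 2 \left(- \frac{50}{99}\right) = - \frac{100}{99}$)
$W = - \frac{100}{99} \approx -1.0101$
$\left(A{\left(17,2 \right)} + W\right)^{2} = \left(\left(2 + 17\right) - \frac{100}{99}\right)^{2} = \left(19 - \frac{100}{99}\right)^{2} = \left(\frac{1781}{99}\right)^{2} = \frac{3171961}{9801}$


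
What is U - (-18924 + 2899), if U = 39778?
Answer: 55803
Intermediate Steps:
U - (-18924 + 2899) = 39778 - (-18924 + 2899) = 39778 - 1*(-16025) = 39778 + 16025 = 55803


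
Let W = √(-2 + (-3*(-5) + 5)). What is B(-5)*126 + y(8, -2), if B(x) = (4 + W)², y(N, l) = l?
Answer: 4282 + 3024*√2 ≈ 8558.6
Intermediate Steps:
W = 3*√2 (W = √(-2 + (15 + 5)) = √(-2 + 20) = √18 = 3*√2 ≈ 4.2426)
B(x) = (4 + 3*√2)²
B(-5)*126 + y(8, -2) = (34 + 24*√2)*126 - 2 = (4284 + 3024*√2) - 2 = 4282 + 3024*√2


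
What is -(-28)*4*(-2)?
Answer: -224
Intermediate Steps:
-(-28)*4*(-2) = -7*(-16)*(-2) = 112*(-2) = -224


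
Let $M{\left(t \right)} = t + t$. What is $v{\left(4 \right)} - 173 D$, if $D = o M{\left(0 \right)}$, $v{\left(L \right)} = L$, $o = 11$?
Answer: $4$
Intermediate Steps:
$M{\left(t \right)} = 2 t$
$D = 0$ ($D = 11 \cdot 2 \cdot 0 = 11 \cdot 0 = 0$)
$v{\left(4 \right)} - 173 D = 4 - 0 = 4 + 0 = 4$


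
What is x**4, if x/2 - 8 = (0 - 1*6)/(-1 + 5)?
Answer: 28561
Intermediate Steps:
x = 13 (x = 16 + 2*((0 - 1*6)/(-1 + 5)) = 16 + 2*((0 - 6)/4) = 16 + 2*(-6*1/4) = 16 + 2*(-3/2) = 16 - 3 = 13)
x**4 = 13**4 = 28561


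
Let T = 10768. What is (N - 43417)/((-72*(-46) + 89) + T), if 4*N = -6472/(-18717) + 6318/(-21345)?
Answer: -11563806808331/3773812691790 ≈ -3.0642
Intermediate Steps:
N = 3315139/266342910 (N = (-6472/(-18717) + 6318/(-21345))/4 = (-6472*(-1/18717) + 6318*(-1/21345))/4 = (6472/18717 - 2106/7115)/4 = (¼)*(6630278/133171455) = 3315139/266342910 ≈ 0.012447)
(N - 43417)/((-72*(-46) + 89) + T) = (3315139/266342910 - 43417)/((-72*(-46) + 89) + 10768) = -11563806808331/(266342910*((3312 + 89) + 10768)) = -11563806808331/(266342910*(3401 + 10768)) = -11563806808331/266342910/14169 = -11563806808331/266342910*1/14169 = -11563806808331/3773812691790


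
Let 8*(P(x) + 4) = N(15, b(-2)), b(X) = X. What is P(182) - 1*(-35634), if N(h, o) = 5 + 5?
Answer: 142525/4 ≈ 35631.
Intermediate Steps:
N(h, o) = 10
P(x) = -11/4 (P(x) = -4 + (1/8)*10 = -4 + 5/4 = -11/4)
P(182) - 1*(-35634) = -11/4 - 1*(-35634) = -11/4 + 35634 = 142525/4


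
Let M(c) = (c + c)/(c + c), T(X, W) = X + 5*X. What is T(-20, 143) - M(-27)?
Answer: -121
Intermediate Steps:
T(X, W) = 6*X
M(c) = 1 (M(c) = (2*c)/((2*c)) = (2*c)*(1/(2*c)) = 1)
T(-20, 143) - M(-27) = 6*(-20) - 1*1 = -120 - 1 = -121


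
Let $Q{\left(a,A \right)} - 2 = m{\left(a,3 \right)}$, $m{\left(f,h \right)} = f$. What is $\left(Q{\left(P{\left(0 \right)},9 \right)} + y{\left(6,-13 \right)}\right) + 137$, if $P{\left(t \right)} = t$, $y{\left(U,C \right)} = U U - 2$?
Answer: $173$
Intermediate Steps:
$y{\left(U,C \right)} = -2 + U^{2}$ ($y{\left(U,C \right)} = U^{2} - 2 = -2 + U^{2}$)
$Q{\left(a,A \right)} = 2 + a$
$\left(Q{\left(P{\left(0 \right)},9 \right)} + y{\left(6,-13 \right)}\right) + 137 = \left(\left(2 + 0\right) - \left(2 - 6^{2}\right)\right) + 137 = \left(2 + \left(-2 + 36\right)\right) + 137 = \left(2 + 34\right) + 137 = 36 + 137 = 173$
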